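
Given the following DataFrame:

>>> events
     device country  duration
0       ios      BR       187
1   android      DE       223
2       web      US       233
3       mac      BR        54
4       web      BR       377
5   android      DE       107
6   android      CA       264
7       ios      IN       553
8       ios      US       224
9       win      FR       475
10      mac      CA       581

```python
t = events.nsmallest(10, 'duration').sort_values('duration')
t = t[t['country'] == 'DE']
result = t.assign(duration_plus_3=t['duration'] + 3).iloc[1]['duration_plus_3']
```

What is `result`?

226

take 10 rows with smallest duration:
    device country  duration
3      mac      BR        54
5  android      DE       107
0      ios      BR       187
1  android      DE       223
8      ios      US       224
2      web      US       233
6  android      CA       264
4      web      BR       377
9      win      FR       475
7      ios      IN       553
sort by duration:
    device country  duration
3      mac      BR        54
5  android      DE       107
0      ios      BR       187
1  android      DE       223
8      ios      US       224
2      web      US       233
6  android      CA       264
4      web      BR       377
9      win      FR       475
7      ios      IN       553
filter rows where country == 'DE':
    device country  duration
5  android      DE       107
1  android      DE       223
add column duration_plus_3 = t['duration'] + 3:
    device country  duration  duration_plus_3
5  android      DE       107              110
1  android      DE       223              226
Reading off the value at position 1, column 'duration_plus_3', we get 226.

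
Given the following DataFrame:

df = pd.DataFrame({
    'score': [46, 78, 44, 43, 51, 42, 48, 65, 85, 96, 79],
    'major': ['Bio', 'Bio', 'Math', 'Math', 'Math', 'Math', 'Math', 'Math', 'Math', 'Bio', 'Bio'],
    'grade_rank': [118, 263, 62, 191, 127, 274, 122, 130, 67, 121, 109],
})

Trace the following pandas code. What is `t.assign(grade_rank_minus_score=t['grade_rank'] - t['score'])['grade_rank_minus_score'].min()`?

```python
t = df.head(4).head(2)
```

72

take first 4 rows:
   score major  grade_rank
0     46   Bio         118
1     78   Bio         263
2     44  Math          62
3     43  Math         191
take first 2 rows:
   score major  grade_rank
0     46   Bio         118
1     78   Bio         263
add column grade_rank_minus_score = t['grade_rank'] - t['score']:
   score major  grade_rank  grade_rank_minus_score
0     46   Bio         118                      72
1     78   Bio         263                     185
Hence 72.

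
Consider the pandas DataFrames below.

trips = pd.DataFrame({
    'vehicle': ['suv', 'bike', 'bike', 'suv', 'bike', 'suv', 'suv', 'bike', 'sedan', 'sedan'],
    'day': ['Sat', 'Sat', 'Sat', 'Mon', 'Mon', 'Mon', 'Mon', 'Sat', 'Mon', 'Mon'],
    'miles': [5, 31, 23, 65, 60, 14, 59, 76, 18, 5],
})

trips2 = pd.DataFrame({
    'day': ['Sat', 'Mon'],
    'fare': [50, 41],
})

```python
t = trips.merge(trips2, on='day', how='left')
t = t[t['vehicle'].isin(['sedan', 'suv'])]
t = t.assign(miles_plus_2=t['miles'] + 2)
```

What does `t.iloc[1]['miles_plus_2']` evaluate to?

67

merge on 'day' (how='left') → 10 rows:
  vehicle  day  miles  fare
0     suv  Sat      5    50
1    bike  Sat     31    50
2    bike  Sat     23    50
3     suv  Mon     65    41
4    bike  Mon     60    41
5     suv  Mon     14    41
6     suv  Mon     59    41
7    bike  Sat     76    50
8   sedan  Mon     18    41
9   sedan  Mon      5    41
filter rows where vehicle in ['sedan', 'suv']:
  vehicle  day  miles  fare
0     suv  Sat      5    50
3     suv  Mon     65    41
5     suv  Mon     14    41
6     suv  Mon     59    41
8   sedan  Mon     18    41
9   sedan  Mon      5    41
add column miles_plus_2 = t['miles'] + 2:
  vehicle  day  miles  fare  miles_plus_2
0     suv  Sat      5    50             7
3     suv  Mon     65    41            67
5     suv  Mon     14    41            16
6     suv  Mon     59    41            61
8   sedan  Mon     18    41            20
9   sedan  Mon      5    41             7
So iloc[1]['miles_plus_2'] = 67.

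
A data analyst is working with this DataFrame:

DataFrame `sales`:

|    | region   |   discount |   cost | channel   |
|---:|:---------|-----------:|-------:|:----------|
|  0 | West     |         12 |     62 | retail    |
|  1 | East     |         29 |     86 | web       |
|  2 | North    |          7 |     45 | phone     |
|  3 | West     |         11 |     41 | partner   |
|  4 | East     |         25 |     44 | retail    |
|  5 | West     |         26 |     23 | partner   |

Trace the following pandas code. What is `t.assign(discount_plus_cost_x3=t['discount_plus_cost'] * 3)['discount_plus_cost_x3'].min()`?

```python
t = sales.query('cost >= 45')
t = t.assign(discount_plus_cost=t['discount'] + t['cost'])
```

filter rows where cost >= 45:
  region  discount  cost channel
0   West        12    62  retail
1   East        29    86     web
2  North         7    45   phone
add column discount_plus_cost = t['discount'] + t['cost']:
  region  discount  cost channel  discount_plus_cost
0   West        12    62  retail                  74
1   East        29    86     web                 115
2  North         7    45   phone                  52
add column discount_plus_cost_x3 = t['discount_plus_cost'] * 3:
  region  discount  cost channel  discount_plus_cost  discount_plus_cost_x3
0   West        12    62  retail                  74                    222
1   East        29    86     web                 115                    345
2  North         7    45   phone                  52                    156
The min of column 'discount_plus_cost_x3' is 156.

156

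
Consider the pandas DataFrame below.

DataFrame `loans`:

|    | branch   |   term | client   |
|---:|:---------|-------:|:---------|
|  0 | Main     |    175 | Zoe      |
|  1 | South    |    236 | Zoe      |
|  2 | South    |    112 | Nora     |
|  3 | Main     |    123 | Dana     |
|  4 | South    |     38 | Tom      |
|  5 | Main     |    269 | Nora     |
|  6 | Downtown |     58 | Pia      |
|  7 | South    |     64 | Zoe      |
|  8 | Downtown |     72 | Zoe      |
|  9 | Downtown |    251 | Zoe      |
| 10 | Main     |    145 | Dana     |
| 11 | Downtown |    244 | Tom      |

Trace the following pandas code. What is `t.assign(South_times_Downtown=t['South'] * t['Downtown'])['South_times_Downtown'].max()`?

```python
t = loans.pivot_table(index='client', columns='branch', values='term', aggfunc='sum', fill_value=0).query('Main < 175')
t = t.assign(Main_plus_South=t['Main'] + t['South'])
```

pivot: rows=client, cols=branch, sum(term):
branch  Downtown  Main  South
client                       
Dana           0   268      0
Nora           0   269    112
Pia           58     0      0
Tom          244     0     38
Zoe          323   175    300
filter rows where Main < 175:
branch  Downtown  Main  South
client                       
Pia           58     0      0
Tom          244     0     38
add column Main_plus_South = t['Main'] + t['South']:
branch  Downtown  Main  South  Main_plus_South
client                                        
Pia           58     0      0                0
Tom          244     0     38               38
add column South_times_Downtown = t['South'] * t['Downtown']:
branch  Downtown  Main  South  Main_plus_South  South_times_Downtown
client                                                              
Pia           58     0      0                0                     0
Tom          244     0     38               38                  9272
Taking the max of column 'South_times_Downtown' gives 9272.

9272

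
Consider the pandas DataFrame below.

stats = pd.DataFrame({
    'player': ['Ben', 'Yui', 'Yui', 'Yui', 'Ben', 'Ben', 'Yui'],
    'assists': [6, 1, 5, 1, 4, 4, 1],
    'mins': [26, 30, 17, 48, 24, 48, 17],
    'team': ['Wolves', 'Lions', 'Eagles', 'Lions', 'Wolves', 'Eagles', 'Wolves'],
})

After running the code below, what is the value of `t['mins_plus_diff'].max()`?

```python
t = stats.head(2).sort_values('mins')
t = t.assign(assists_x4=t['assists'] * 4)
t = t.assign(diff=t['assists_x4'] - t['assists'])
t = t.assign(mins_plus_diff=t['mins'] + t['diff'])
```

44

take first 2 rows:
  player  assists  mins    team
0    Ben        6    26  Wolves
1    Yui        1    30   Lions
sort by mins:
  player  assists  mins    team
0    Ben        6    26  Wolves
1    Yui        1    30   Lions
add column assists_x4 = t['assists'] * 4:
  player  assists  mins    team  assists_x4
0    Ben        6    26  Wolves          24
1    Yui        1    30   Lions           4
add column diff = t['assists_x4'] - t['assists']:
  player  assists  mins    team  assists_x4  diff
0    Ben        6    26  Wolves          24    18
1    Yui        1    30   Lions           4     3
add column mins_plus_diff = t['mins'] + t['diff']:
  player  assists  mins    team  assists_x4  diff  mins_plus_diff
0    Ben        6    26  Wolves          24    18              44
1    Yui        1    30   Lions           4     3              33
Finally, max of column 'mins_plus_diff' = 44.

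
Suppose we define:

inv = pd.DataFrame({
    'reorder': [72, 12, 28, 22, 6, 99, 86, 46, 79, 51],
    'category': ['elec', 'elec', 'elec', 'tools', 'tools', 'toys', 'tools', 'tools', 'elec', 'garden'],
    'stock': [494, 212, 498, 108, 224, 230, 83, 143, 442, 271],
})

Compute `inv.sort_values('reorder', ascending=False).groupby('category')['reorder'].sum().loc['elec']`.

sort by reorder descending:
   reorder category  stock
5       99     toys    230
6       86    tools     83
8       79     elec    442
0       72     elec    494
9       51   garden    271
7       46    tools    143
2       28     elec    498
3       22    tools    108
1       12     elec    212
4        6    tools    224
group by category, sum of reorder:
category
elec      191
garden     51
tools     160
toys       99
Name: reorder, dtype: int64
Reading off the value at index 'elec', we get 191.

191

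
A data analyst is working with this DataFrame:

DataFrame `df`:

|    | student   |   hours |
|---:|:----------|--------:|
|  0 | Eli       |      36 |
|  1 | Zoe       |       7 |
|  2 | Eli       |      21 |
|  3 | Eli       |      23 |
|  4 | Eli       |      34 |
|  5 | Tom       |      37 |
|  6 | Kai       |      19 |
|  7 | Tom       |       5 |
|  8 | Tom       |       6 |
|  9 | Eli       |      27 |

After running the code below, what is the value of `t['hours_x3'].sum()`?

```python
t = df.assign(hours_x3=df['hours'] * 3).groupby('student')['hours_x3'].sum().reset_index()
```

645

add column hours_x3 = df['hours'] * 3:
  student  hours  hours_x3
0     Eli     36       108
1     Zoe      7        21
2     Eli     21        63
3     Eli     23        69
4     Eli     34       102
5     Tom     37       111
6     Kai     19        57
7     Tom      5        15
8     Tom      6        18
9     Eli     27        81
group by student, sum of hours_x3:
student
Eli    423
Kai     57
Tom    144
Zoe     21
Name: hours_x3, dtype: int64
reset_index():
  student  hours_x3
0     Eli       423
1     Kai        57
2     Tom       144
3     Zoe        21
So sum() = 645.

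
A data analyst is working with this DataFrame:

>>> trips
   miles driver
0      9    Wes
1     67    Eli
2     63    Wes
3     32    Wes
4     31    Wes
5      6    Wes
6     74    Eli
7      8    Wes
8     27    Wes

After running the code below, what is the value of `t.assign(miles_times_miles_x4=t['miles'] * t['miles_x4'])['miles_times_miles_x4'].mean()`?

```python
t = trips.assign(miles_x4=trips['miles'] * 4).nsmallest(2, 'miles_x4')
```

200.0

add column miles_x4 = trips['miles'] * 4:
   miles driver  miles_x4
0      9    Wes        36
1     67    Eli       268
2     63    Wes       252
3     32    Wes       128
4     31    Wes       124
5      6    Wes        24
6     74    Eli       296
7      8    Wes        32
8     27    Wes       108
take 2 rows with smallest miles_x4:
   miles driver  miles_x4
5      6    Wes        24
7      8    Wes        32
add column miles_times_miles_x4 = t['miles'] * t['miles_x4']:
   miles driver  miles_x4  miles_times_miles_x4
5      6    Wes        24                   144
7      8    Wes        32                   256
Then the mean of column 'miles_times_miles_x4': 200.0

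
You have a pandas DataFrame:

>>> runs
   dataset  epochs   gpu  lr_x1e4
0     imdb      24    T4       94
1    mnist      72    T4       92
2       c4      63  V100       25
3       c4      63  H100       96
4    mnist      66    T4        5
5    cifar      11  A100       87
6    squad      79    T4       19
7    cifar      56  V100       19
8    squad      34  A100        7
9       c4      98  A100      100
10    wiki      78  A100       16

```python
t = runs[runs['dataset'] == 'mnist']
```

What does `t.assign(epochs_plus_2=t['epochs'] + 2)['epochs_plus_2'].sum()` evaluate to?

142

filter rows where dataset == 'mnist':
  dataset  epochs gpu  lr_x1e4
1   mnist      72  T4       92
4   mnist      66  T4        5
add column epochs_plus_2 = t['epochs'] + 2:
  dataset  epochs gpu  lr_x1e4  epochs_plus_2
1   mnist      72  T4       92             74
4   mnist      66  T4        5             68
Reading off the sum of column 'epochs_plus_2', we get 142.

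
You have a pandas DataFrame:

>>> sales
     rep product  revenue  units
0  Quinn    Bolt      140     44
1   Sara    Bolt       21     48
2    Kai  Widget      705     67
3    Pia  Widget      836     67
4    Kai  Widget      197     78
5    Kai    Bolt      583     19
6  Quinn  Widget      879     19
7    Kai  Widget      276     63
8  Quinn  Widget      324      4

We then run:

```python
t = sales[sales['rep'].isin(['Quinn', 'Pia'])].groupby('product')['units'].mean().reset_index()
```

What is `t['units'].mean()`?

filter rows where rep in ['Quinn', 'Pia']:
     rep product  revenue  units
0  Quinn    Bolt      140     44
3    Pia  Widget      836     67
6  Quinn  Widget      879     19
8  Quinn  Widget      324      4
group by product, mean of units:
product
Bolt      44.0
Widget    30.0
Name: units, dtype: float64
reset_index():
  product  units
0    Bolt   44.0
1  Widget   30.0

37.0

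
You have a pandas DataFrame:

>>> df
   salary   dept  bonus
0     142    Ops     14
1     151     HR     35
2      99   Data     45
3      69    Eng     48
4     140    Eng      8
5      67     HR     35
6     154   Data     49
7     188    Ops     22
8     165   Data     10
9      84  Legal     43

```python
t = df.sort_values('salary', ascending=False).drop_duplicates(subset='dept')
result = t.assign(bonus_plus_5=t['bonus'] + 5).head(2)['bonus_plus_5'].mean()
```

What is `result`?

sort by salary descending:
   salary   dept  bonus
7     188    Ops     22
8     165   Data     10
6     154   Data     49
1     151     HR     35
0     142    Ops     14
4     140    Eng      8
2      99   Data     45
9      84  Legal     43
3      69    Eng     48
5      67     HR     35
drop duplicate dept (keep=first):
   salary   dept  bonus
7     188    Ops     22
8     165   Data     10
1     151     HR     35
4     140    Eng      8
9      84  Legal     43
add column bonus_plus_5 = t['bonus'] + 5:
   salary   dept  bonus  bonus_plus_5
7     188    Ops     22            27
8     165   Data     10            15
1     151     HR     35            40
4     140    Eng      8            13
9      84  Legal     43            48
take first 2 rows:
   salary  dept  bonus  bonus_plus_5
7     188   Ops     22            27
8     165  Data     10            15
Taking the mean of column 'bonus_plus_5' gives 21.0.

21.0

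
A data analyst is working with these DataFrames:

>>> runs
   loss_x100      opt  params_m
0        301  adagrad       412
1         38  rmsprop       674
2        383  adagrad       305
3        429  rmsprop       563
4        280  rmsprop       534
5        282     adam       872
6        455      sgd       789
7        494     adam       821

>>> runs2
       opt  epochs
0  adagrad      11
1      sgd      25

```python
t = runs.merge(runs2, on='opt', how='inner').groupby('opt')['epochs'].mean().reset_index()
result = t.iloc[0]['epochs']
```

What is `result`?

11.0

merge on 'opt' (how='inner') → 3 rows:
   loss_x100      opt  params_m  epochs
0        301  adagrad       412      11
1        383  adagrad       305      11
2        455      sgd       789      25
group by opt, mean of epochs:
opt
adagrad    11.0
sgd        25.0
Name: epochs, dtype: float64
reset_index():
       opt  epochs
0  adagrad    11.0
1      sgd    25.0
The value at position 0, column 'epochs' is 11.0.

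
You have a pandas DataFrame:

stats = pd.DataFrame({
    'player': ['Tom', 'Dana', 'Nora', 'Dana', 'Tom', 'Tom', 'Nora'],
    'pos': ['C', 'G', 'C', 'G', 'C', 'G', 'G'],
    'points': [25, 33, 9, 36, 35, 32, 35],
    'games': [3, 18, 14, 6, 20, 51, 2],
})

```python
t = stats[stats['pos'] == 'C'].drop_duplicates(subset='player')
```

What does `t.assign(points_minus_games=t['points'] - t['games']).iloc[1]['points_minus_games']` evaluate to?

-5

filter rows where pos == 'C':
  player pos  points  games
0    Tom   C      25      3
2   Nora   C       9     14
4    Tom   C      35     20
drop duplicate player (keep=first):
  player pos  points  games
0    Tom   C      25      3
2   Nora   C       9     14
add column points_minus_games = t['points'] - t['games']:
  player pos  points  games  points_minus_games
0    Tom   C      25      3                  22
2   Nora   C       9     14                  -5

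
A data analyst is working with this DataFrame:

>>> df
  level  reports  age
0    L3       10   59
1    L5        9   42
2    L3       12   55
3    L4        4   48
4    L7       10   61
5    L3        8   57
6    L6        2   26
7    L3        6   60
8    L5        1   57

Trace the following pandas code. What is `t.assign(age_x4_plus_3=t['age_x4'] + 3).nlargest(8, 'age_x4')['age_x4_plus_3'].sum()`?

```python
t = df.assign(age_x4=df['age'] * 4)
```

1780

add column age_x4 = df['age'] * 4:
  level  reports  age  age_x4
0    L3       10   59     236
1    L5        9   42     168
2    L3       12   55     220
3    L4        4   48     192
4    L7       10   61     244
5    L3        8   57     228
6    L6        2   26     104
7    L3        6   60     240
8    L5        1   57     228
add column age_x4_plus_3 = t['age_x4'] + 3:
  level  reports  age  age_x4  age_x4_plus_3
0    L3       10   59     236            239
1    L5        9   42     168            171
2    L3       12   55     220            223
3    L4        4   48     192            195
4    L7       10   61     244            247
5    L3        8   57     228            231
6    L6        2   26     104            107
7    L3        6   60     240            243
8    L5        1   57     228            231
take 8 rows with largest age_x4:
  level  reports  age  age_x4  age_x4_plus_3
4    L7       10   61     244            247
7    L3        6   60     240            243
0    L3       10   59     236            239
5    L3        8   57     228            231
8    L5        1   57     228            231
2    L3       12   55     220            223
3    L4        4   48     192            195
1    L5        9   42     168            171
sum of column 'age_x4_plus_3' → 1780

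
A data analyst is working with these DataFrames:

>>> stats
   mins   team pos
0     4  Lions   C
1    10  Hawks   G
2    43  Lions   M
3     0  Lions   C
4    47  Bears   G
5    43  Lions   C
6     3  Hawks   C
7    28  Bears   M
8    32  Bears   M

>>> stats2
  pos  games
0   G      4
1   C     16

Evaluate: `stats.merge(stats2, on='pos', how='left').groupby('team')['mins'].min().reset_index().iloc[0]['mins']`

merge on 'pos' (how='left') → 9 rows:
   mins   team pos  games
0     4  Lions   C   16.0
1    10  Hawks   G    4.0
2    43  Lions   M    NaN
3     0  Lions   C   16.0
4    47  Bears   G    4.0
5    43  Lions   C   16.0
6     3  Hawks   C   16.0
7    28  Bears   M    NaN
8    32  Bears   M    NaN
group by team, min of mins:
team
Bears    28
Hawks     3
Lions     0
Name: mins, dtype: int64
reset_index():
    team  mins
0  Bears    28
1  Hawks     3
2  Lions     0
Finally, value at position 0, column 'mins' = 28.

28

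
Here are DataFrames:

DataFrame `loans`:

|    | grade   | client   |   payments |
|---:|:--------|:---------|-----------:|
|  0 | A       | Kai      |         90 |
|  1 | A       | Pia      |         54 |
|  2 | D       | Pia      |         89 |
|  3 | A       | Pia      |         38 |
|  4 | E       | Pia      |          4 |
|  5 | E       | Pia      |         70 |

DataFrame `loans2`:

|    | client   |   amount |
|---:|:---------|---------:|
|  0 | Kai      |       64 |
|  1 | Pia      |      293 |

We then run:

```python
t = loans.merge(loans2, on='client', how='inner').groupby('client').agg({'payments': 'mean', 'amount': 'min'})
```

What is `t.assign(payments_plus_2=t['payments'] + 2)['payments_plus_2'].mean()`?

72.5

merge on 'client' (how='inner') → 6 rows:
  grade client  payments  amount
0     A    Kai        90      64
1     A    Pia        54     293
2     D    Pia        89     293
3     A    Pia        38     293
4     E    Pia         4     293
5     E    Pia        70     293
group by client: mean(payments), min(amount):
        payments  amount
client                  
Kai         90.0      64
Pia         51.0     293
add column payments_plus_2 = t['payments'] + 2:
        payments  amount  payments_plus_2
client                                   
Kai         90.0      64             92.0
Pia         51.0     293             53.0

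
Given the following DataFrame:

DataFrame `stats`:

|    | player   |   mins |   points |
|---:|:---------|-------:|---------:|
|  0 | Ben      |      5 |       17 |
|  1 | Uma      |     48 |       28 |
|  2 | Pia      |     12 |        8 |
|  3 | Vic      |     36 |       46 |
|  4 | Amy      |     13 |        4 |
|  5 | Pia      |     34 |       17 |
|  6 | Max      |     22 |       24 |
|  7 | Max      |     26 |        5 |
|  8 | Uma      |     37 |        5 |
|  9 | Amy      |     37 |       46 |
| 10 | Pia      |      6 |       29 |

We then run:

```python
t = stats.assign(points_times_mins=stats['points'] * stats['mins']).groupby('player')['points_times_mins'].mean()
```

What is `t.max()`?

add column points_times_mins = stats['points'] * stats['mins']:
   player  mins  points  points_times_mins
0     Ben     5      17                 85
1     Uma    48      28               1344
2     Pia    12       8                 96
3     Vic    36      46               1656
4     Amy    13       4                 52
5     Pia    34      17                578
6     Max    22      24                528
7     Max    26       5                130
8     Uma    37       5                185
9     Amy    37      46               1702
10    Pia     6      29                174
group by player, mean of points_times_mins:
player
Amy     877.000000
Ben      85.000000
Max     329.000000
Pia     282.666667
Uma     764.500000
Vic    1656.000000
Name: points_times_mins, dtype: float64

1656.0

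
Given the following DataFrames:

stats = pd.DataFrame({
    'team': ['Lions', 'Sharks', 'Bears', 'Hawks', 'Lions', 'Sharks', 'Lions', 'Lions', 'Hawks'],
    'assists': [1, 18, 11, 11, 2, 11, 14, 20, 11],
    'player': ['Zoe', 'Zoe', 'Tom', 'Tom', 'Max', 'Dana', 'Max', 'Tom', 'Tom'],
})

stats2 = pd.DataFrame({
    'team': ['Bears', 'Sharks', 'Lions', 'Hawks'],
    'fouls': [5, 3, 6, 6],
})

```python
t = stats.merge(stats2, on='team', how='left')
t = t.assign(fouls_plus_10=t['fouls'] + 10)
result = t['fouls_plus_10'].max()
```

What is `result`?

16

merge on 'team' (how='left') → 9 rows:
     team  assists player  fouls
0   Lions        1    Zoe      6
1  Sharks       18    Zoe      3
2   Bears       11    Tom      5
3   Hawks       11    Tom      6
4   Lions        2    Max      6
5  Sharks       11   Dana      3
6   Lions       14    Max      6
7   Lions       20    Tom      6
8   Hawks       11    Tom      6
add column fouls_plus_10 = t['fouls'] + 10:
     team  assists player  fouls  fouls_plus_10
0   Lions        1    Zoe      6             16
1  Sharks       18    Zoe      3             13
2   Bears       11    Tom      5             15
3   Hawks       11    Tom      6             16
4   Lions        2    Max      6             16
5  Sharks       11   Dana      3             13
6   Lions       14    Max      6             16
7   Lions       20    Tom      6             16
8   Hawks       11    Tom      6             16
The max of column 'fouls_plus_10' is 16.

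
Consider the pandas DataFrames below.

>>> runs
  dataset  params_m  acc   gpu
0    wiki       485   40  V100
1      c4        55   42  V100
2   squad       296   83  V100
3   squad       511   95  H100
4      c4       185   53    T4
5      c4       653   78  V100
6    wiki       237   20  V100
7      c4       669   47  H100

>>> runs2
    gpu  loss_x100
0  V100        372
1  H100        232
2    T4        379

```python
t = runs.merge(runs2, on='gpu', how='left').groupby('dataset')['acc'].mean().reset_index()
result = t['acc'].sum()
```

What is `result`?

merge on 'gpu' (how='left') → 8 rows:
  dataset  params_m  acc   gpu  loss_x100
0    wiki       485   40  V100        372
1      c4        55   42  V100        372
2   squad       296   83  V100        372
3   squad       511   95  H100        232
4      c4       185   53    T4        379
5      c4       653   78  V100        372
6    wiki       237   20  V100        372
7      c4       669   47  H100        232
group by dataset, mean of acc:
dataset
c4       55.0
squad    89.0
wiki     30.0
Name: acc, dtype: float64
reset_index():
  dataset   acc
0      c4  55.0
1   squad  89.0
2    wiki  30.0
The sum of column 'acc' is 174.0.

174.0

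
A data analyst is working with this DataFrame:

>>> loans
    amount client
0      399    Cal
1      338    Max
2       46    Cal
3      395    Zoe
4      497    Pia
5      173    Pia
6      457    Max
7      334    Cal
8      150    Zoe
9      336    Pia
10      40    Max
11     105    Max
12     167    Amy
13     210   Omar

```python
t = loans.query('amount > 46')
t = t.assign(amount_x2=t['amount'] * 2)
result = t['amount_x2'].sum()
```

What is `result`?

7122

filter rows where amount > 46:
    amount client
0      399    Cal
1      338    Max
3      395    Zoe
4      497    Pia
5      173    Pia
6      457    Max
7      334    Cal
8      150    Zoe
9      336    Pia
11     105    Max
12     167    Amy
13     210   Omar
add column amount_x2 = t['amount'] * 2:
    amount client  amount_x2
0      399    Cal        798
1      338    Max        676
3      395    Zoe        790
4      497    Pia        994
5      173    Pia        346
6      457    Max        914
7      334    Cal        668
8      150    Zoe        300
9      336    Pia        672
11     105    Max        210
12     167    Amy        334
13     210   Omar        420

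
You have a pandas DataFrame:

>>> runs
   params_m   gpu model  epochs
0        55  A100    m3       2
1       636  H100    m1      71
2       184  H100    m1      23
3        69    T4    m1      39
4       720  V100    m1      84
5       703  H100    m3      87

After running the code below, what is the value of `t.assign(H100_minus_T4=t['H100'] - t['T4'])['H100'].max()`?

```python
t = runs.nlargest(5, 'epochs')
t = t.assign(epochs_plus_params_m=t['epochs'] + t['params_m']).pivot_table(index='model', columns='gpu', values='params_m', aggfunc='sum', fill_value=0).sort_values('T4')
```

take 5 rows with largest epochs:
   params_m   gpu model  epochs
5       703  H100    m3      87
4       720  V100    m1      84
1       636  H100    m1      71
3        69    T4    m1      39
2       184  H100    m1      23
add column epochs_plus_params_m = t['epochs'] + t['params_m']:
   params_m   gpu model  epochs  epochs_plus_params_m
5       703  H100    m3      87                   790
4       720  V100    m1      84                   804
1       636  H100    m1      71                   707
3        69    T4    m1      39                   108
2       184  H100    m1      23                   207
pivot: rows=model, cols=gpu, sum(params_m):
gpu    H100  T4  V100
model                
m1      820  69   720
m3      703   0     0
sort by T4:
gpu    H100  T4  V100
model                
m3      703   0     0
m1      820  69   720
add column H100_minus_T4 = t['H100'] - t['T4']:
gpu    H100  T4  V100  H100_minus_T4
model                               
m3      703   0     0            703
m1      820  69   720            751

820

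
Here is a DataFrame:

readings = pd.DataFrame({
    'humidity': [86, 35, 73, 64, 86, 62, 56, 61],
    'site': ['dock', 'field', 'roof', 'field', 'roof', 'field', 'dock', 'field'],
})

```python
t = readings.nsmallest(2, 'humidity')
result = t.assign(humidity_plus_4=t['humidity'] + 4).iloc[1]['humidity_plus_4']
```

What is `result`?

take 2 rows with smallest humidity:
   humidity   site
1        35  field
6        56   dock
add column humidity_plus_4 = t['humidity'] + 4:
   humidity   site  humidity_plus_4
1        35  field               39
6        56   dock               60
Hence 60.

60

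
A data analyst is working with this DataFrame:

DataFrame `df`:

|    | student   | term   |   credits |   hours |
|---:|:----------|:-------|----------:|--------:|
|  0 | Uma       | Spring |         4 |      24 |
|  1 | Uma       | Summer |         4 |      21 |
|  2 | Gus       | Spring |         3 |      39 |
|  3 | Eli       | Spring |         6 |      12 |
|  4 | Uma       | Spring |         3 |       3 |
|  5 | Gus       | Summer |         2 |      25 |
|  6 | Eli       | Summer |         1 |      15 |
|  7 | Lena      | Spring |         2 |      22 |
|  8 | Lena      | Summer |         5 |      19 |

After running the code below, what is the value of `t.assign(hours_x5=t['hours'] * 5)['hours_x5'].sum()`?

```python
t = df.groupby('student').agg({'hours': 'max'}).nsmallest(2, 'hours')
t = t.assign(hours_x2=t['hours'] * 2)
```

185

group by student, max of hours:
         hours
student       
Eli         15
Gus         39
Lena        22
Uma         24
take 2 rows with smallest hours:
         hours
student       
Eli         15
Lena        22
add column hours_x2 = t['hours'] * 2:
         hours  hours_x2
student                 
Eli         15        30
Lena        22        44
add column hours_x5 = t['hours'] * 5:
         hours  hours_x2  hours_x5
student                           
Eli         15        30        75
Lena        22        44       110
The sum of column 'hours_x5' is 185.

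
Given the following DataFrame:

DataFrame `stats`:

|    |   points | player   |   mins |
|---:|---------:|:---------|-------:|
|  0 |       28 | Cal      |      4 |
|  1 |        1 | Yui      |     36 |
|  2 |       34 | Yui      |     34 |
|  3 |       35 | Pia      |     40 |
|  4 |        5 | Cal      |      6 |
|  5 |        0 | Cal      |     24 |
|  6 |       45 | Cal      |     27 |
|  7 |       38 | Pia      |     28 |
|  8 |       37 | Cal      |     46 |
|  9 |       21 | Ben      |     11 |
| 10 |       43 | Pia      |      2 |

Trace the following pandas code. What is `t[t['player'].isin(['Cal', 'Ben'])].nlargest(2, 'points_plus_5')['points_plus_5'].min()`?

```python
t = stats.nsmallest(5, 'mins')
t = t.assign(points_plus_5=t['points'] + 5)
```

take 5 rows with smallest mins:
    points player  mins
10      43    Pia     2
0       28    Cal     4
4        5    Cal     6
9       21    Ben    11
5        0    Cal    24
add column points_plus_5 = t['points'] + 5:
    points player  mins  points_plus_5
10      43    Pia     2             48
0       28    Cal     4             33
4        5    Cal     6             10
9       21    Ben    11             26
5        0    Cal    24              5
filter rows where player in ['Cal', 'Ben']:
   points player  mins  points_plus_5
0      28    Cal     4             33
4       5    Cal     6             10
9      21    Ben    11             26
5       0    Cal    24              5
take 2 rows with largest points_plus_5:
   points player  mins  points_plus_5
0      28    Cal     4             33
9      21    Ben    11             26
Hence 26.

26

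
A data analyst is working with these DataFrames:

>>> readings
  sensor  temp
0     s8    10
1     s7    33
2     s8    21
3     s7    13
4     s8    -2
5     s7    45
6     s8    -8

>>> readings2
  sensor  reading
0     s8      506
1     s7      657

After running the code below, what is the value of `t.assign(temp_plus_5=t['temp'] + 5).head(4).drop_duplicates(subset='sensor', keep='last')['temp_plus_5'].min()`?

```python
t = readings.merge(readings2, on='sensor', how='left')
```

merge on 'sensor' (how='left') → 7 rows:
  sensor  temp  reading
0     s8    10      506
1     s7    33      657
2     s8    21      506
3     s7    13      657
4     s8    -2      506
5     s7    45      657
6     s8    -8      506
add column temp_plus_5 = t['temp'] + 5:
  sensor  temp  reading  temp_plus_5
0     s8    10      506           15
1     s7    33      657           38
2     s8    21      506           26
3     s7    13      657           18
4     s8    -2      506            3
5     s7    45      657           50
6     s8    -8      506           -3
take first 4 rows:
  sensor  temp  reading  temp_plus_5
0     s8    10      506           15
1     s7    33      657           38
2     s8    21      506           26
3     s7    13      657           18
drop duplicate sensor (keep=last):
  sensor  temp  reading  temp_plus_5
2     s8    21      506           26
3     s7    13      657           18
Then the min of column 'temp_plus_5': 18

18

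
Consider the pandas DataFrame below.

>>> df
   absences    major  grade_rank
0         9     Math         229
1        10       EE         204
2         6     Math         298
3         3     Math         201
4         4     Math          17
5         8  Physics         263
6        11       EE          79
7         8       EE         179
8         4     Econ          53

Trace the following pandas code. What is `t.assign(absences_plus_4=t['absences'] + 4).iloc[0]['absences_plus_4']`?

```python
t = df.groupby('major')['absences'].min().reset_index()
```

12

group by major, min of absences:
major
EE         8
Econ       4
Math       3
Physics    8
Name: absences, dtype: int64
reset_index():
     major  absences
0       EE         8
1     Econ         4
2     Math         3
3  Physics         8
add column absences_plus_4 = t['absences'] + 4:
     major  absences  absences_plus_4
0       EE         8               12
1     Econ         4                8
2     Math         3                7
3  Physics         8               12
Hence 12.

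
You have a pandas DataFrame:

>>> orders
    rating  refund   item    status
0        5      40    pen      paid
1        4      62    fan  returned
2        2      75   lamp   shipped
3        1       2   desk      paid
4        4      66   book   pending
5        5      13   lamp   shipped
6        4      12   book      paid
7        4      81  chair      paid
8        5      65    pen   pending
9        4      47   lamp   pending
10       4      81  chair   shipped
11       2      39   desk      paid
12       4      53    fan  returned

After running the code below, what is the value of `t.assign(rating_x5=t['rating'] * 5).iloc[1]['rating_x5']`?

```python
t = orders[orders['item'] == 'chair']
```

filter rows where item == 'chair':
    rating  refund   item   status
7        4      81  chair     paid
10       4      81  chair  shipped
add column rating_x5 = t['rating'] * 5:
    rating  refund   item   status  rating_x5
7        4      81  chair     paid         20
10       4      81  chair  shipped         20
So iloc[1]['rating_x5'] = 20.

20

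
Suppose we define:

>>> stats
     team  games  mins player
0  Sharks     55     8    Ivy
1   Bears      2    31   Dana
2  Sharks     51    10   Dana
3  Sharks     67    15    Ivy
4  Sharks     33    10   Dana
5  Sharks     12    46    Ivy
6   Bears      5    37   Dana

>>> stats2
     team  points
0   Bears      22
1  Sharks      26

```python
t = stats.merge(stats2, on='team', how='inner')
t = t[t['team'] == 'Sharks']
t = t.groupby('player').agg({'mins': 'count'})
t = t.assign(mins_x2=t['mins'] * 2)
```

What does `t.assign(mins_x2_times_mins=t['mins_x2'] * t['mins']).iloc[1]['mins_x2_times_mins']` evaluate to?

18

merge on 'team' (how='inner') → 7 rows:
     team  games  mins player  points
0  Sharks     55     8    Ivy      26
1   Bears      2    31   Dana      22
2  Sharks     51    10   Dana      26
3  Sharks     67    15    Ivy      26
4  Sharks     33    10   Dana      26
5  Sharks     12    46    Ivy      26
6   Bears      5    37   Dana      22
filter rows where team == 'Sharks':
     team  games  mins player  points
0  Sharks     55     8    Ivy      26
2  Sharks     51    10   Dana      26
3  Sharks     67    15    Ivy      26
4  Sharks     33    10   Dana      26
5  Sharks     12    46    Ivy      26
group by player, count of mins:
        mins
player      
Dana       2
Ivy        3
add column mins_x2 = t['mins'] * 2:
        mins  mins_x2
player               
Dana       2        4
Ivy        3        6
add column mins_x2_times_mins = t['mins_x2'] * t['mins']:
        mins  mins_x2  mins_x2_times_mins
player                                   
Dana       2        4                   8
Ivy        3        6                  18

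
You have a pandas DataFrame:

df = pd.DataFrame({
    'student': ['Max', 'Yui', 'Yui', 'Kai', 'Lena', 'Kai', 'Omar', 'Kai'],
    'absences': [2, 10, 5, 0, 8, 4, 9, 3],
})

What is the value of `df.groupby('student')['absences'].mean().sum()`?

group by student, mean of absences:
student
Kai     2.333333
Lena    8.000000
Max     2.000000
Omar    9.000000
Yui     7.500000
Name: absences, dtype: float64
Finally, sum of the resulting series = 28.8333333333.

28.8333333333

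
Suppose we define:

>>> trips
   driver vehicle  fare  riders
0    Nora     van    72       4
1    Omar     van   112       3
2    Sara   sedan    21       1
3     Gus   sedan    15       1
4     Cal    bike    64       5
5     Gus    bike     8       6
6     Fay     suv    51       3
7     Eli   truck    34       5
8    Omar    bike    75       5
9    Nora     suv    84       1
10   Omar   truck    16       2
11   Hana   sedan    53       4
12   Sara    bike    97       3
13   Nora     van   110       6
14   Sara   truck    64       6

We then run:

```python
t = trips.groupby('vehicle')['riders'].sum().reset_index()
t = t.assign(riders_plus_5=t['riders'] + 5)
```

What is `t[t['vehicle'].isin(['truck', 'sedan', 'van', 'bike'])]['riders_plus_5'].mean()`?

17.75

group by vehicle, sum of riders:
vehicle
bike     19
sedan     6
suv       4
truck    13
van      13
Name: riders, dtype: int64
reset_index():
  vehicle  riders
0    bike      19
1   sedan       6
2     suv       4
3   truck      13
4     van      13
add column riders_plus_5 = t['riders'] + 5:
  vehicle  riders  riders_plus_5
0    bike      19             24
1   sedan       6             11
2     suv       4              9
3   truck      13             18
4     van      13             18
filter rows where vehicle in ['truck', 'sedan', 'van', 'bike']:
  vehicle  riders  riders_plus_5
0    bike      19             24
1   sedan       6             11
3   truck      13             18
4     van      13             18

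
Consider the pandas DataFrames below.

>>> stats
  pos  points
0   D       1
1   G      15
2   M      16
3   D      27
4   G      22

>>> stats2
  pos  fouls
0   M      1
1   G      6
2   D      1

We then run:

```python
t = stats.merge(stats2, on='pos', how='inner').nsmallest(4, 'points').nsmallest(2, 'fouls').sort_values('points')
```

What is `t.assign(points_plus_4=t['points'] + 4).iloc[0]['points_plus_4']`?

5

merge on 'pos' (how='inner') → 5 rows:
  pos  points  fouls
0   D       1      1
1   G      15      6
2   M      16      1
3   D      27      1
4   G      22      6
take 4 rows with smallest points:
  pos  points  fouls
0   D       1      1
1   G      15      6
2   M      16      1
4   G      22      6
take 2 rows with smallest fouls:
  pos  points  fouls
0   D       1      1
2   M      16      1
sort by points:
  pos  points  fouls
0   D       1      1
2   M      16      1
add column points_plus_4 = t['points'] + 4:
  pos  points  fouls  points_plus_4
0   D       1      1              5
2   M      16      1             20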